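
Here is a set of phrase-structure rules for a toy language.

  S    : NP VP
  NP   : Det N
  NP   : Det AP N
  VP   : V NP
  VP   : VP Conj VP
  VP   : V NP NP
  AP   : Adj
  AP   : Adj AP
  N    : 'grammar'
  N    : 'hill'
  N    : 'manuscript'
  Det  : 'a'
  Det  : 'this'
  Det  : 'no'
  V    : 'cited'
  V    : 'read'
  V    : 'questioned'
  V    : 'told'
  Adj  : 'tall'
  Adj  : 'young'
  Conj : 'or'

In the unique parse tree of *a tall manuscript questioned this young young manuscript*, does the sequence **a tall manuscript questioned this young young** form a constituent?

No

[S [NP [Det a] [AP [Adj tall]] [N manuscript]] [VP [V questioned] [NP [Det this] [AP [Adj young] [AP [Adj young]]] [N manuscript]]]]
The smallest constituent containing 'a tall manuscript questioned this young young' is the S spanning 'a tall manuscript questioned this young young manuscript'; no single node in the tree dominates exactly the given words.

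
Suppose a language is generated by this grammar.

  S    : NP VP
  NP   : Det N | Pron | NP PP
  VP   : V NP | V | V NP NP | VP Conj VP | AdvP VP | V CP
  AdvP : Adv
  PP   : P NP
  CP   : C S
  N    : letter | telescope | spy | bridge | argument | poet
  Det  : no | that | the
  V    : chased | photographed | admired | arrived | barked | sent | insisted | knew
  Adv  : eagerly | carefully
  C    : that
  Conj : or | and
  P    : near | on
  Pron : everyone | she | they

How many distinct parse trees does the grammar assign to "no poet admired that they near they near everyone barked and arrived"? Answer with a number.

Two of the 4 distinct bracketings:
[S [NP [Det no] [N poet]] [VP [VP [V admired] [CP [C that] [S [NP [NP [Pron they]] [PP [P near] [NP [NP [Pron they]] [PP [P near] [NP [Pron everyone]]]]]] [VP [V barked]]]]] [Conj and] [VP [V arrived]]]]
[S [NP [Det no] [N poet]] [VP [VP [V admired] [CP [C that] [S [NP [NP [NP [Pron they]] [PP [P near] [NP [Pron they]]]] [PP [P near] [NP [Pron everyone]]]] [VP [V barked]]]]] [Conj and] [VP [V arrived]]]]
The trees differ in how a recursive rule is bracketed over the same span.

4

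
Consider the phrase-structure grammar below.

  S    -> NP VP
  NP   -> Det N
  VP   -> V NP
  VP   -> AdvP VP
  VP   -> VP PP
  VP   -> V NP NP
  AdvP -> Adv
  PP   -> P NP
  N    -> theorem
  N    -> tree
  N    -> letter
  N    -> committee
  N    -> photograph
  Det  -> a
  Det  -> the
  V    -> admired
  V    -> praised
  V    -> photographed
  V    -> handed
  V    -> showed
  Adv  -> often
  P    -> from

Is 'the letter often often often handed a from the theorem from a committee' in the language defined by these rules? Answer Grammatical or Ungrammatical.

A Det word can never sit immediately before a P word in any string this grammar generates, so the substring 'a from' rules out a derivation.

Ungrammatical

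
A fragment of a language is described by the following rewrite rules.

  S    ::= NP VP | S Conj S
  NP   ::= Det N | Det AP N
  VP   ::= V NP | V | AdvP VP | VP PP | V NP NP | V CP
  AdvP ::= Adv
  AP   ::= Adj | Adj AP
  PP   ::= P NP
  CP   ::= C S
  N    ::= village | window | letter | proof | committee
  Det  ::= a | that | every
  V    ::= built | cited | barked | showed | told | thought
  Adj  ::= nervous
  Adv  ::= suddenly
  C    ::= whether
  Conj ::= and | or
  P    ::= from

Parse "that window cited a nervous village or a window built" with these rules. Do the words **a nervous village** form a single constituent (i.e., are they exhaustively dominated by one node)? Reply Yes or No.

[S [S [NP [Det that] [N window]] [VP [V cited] [NP [Det a] [AP [Adj nervous]] [N village]]]] [Conj or] [S [NP [Det a] [N window]] [VP [V built]]]]
The words 'a nervous village' are exhaustively dominated by a single NP node (built by NP → Det AP N), so they form a constituent.

Yes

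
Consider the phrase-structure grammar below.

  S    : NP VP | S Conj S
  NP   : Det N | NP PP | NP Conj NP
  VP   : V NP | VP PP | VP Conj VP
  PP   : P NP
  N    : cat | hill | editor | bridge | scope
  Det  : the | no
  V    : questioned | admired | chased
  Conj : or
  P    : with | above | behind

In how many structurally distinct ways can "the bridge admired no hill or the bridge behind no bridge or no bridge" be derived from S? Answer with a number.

6

Two of the 6 distinct bracketings:
[S [NP [Det the] [N bridge]] [VP [V admired] [NP [NP [NP [Det no] [N hill]] [Conj or] [NP [Det the] [N bridge]]] [PP [P behind] [NP [NP [Det no] [N bridge]] [Conj or] [NP [Det no] [N bridge]]]]]]]
[S [NP [Det the] [N bridge]] [VP [V admired] [NP [NP [Det no] [N hill]] [Conj or] [NP [NP [Det the] [N bridge]] [PP [P behind] [NP [NP [Det no] [N bridge]] [Conj or] [NP [Det no] [N bridge]]]]]]]]
The trees differ in how a recursive rule is bracketed over the same span.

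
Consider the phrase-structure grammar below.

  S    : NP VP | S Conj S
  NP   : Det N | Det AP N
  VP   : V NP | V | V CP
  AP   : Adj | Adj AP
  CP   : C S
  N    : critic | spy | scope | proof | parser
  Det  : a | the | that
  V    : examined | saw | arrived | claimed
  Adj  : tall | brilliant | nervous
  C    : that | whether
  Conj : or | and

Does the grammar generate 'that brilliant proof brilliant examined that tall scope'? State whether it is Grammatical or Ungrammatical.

An N word can never sit immediately before an Adj word in any string this grammar generates, so the substring 'proof brilliant' rules out a derivation.

Ungrammatical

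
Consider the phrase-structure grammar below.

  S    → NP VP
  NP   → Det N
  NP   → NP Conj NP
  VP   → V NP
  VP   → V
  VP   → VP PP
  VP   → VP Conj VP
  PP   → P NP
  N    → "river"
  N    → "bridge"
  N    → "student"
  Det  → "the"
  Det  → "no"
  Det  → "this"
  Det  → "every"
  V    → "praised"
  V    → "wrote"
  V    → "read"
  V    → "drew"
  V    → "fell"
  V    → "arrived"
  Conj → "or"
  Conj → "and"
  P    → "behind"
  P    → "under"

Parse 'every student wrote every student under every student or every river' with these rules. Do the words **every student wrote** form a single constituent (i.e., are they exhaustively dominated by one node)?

No

[S [NP [Det every] [N student]] [VP [VP [V wrote] [NP [Det every] [N student]]] [PP [P under] [NP [NP [Det every] [N student]] [Conj or] [NP [Det every] [N river]]]]]]
The smallest constituent containing 'every student wrote' is the S spanning 'every student wrote every student under every student or every river'; no single node in the tree dominates exactly the given words.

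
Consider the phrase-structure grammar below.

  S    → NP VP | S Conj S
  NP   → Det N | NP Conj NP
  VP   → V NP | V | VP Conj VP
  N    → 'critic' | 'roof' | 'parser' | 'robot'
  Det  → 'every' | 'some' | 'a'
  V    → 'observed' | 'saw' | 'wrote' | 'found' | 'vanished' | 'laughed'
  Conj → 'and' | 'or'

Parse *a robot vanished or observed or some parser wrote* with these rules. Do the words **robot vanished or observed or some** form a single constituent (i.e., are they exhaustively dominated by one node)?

No

[S [S [NP [Det a] [N robot]] [VP [VP [V vanished]] [Conj or] [VP [V observed]]]] [Conj or] [S [NP [Det some] [N parser]] [VP [V wrote]]]]
The smallest constituent containing 'robot vanished or observed or some' is the S spanning 'a robot vanished or observed or some parser wrote'; no single node in the tree dominates exactly the given words.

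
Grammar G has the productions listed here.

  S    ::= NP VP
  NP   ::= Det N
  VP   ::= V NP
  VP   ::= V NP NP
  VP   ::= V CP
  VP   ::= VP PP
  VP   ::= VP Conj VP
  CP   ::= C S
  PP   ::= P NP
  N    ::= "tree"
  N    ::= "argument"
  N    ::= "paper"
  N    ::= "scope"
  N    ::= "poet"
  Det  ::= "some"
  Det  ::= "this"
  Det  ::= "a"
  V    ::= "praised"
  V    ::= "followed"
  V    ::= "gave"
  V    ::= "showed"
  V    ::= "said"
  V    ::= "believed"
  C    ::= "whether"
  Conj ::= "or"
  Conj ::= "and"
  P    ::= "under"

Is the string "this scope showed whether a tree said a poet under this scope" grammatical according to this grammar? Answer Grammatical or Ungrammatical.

Grammatical

S
  NP
    Det: this
    N: scope
  VP
    V: showed
    CP
      C: whether
      S
        NP
          Det: a
          N: tree
        VP
          VP
            V: said
            NP
              Det: a
              N: poet
          PP
            P: under
            NP
              Det: this
              N: scope
Each bracket corresponds to one application of a listed rule, so the string is derivable from S.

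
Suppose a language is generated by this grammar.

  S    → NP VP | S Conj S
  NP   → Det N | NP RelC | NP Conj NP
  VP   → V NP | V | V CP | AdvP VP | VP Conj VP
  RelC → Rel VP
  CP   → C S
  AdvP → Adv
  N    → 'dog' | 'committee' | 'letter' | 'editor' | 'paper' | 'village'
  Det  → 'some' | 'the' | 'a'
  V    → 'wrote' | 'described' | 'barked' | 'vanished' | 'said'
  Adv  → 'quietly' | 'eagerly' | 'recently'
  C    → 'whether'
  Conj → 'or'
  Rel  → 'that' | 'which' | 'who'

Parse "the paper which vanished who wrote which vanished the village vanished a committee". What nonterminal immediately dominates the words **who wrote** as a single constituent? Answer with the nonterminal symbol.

RelC

S
  NP
    NP
      NP
        NP
          Det: the
          N: paper
        RelC
          Rel: which
          VP
            V: vanished
      RelC
        Rel: who
        VP
          V: wrote
    RelC
      Rel: which
      VP
        V: vanished
        NP
          Det: the
          N: village
  VP
    V: vanished
    NP
      Det: a
      N: committee
The span 'who wrote' is the RelC node built by RelC → Rel VP.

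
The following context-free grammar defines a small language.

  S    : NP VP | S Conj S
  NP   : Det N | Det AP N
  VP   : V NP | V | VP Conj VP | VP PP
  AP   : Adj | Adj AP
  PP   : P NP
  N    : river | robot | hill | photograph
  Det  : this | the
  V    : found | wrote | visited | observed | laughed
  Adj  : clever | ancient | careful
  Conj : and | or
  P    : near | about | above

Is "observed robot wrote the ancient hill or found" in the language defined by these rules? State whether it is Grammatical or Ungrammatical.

Ungrammatical

A V word can never sit immediately before an N word in any string this grammar generates, so the substring 'observed robot' rules out a derivation.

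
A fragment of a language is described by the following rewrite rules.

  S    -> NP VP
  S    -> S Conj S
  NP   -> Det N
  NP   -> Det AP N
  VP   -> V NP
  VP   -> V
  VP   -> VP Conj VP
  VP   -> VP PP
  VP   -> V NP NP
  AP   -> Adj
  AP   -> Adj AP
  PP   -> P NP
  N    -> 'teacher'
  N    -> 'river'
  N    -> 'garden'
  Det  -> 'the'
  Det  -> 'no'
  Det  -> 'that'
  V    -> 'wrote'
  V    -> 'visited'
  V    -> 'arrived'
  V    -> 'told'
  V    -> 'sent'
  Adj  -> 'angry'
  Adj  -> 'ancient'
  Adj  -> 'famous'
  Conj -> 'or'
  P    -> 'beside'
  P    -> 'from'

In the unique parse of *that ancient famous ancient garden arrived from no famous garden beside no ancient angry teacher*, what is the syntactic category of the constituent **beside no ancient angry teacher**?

S
  NP
    Det: that
    AP
      Adj: ancient
      AP
        Adj: famous
        AP
          Adj: ancient
    N: garden
  VP
    VP
      VP
        V: arrived
      PP
        P: from
        NP
          Det: no
          AP
            Adj: famous
          N: garden
    PP
      P: beside
      NP
        Det: no
        AP
          Adj: ancient
          AP
            Adj: angry
        N: teacher
The span 'beside no ancient angry teacher' is the PP node built by PP → P NP.

PP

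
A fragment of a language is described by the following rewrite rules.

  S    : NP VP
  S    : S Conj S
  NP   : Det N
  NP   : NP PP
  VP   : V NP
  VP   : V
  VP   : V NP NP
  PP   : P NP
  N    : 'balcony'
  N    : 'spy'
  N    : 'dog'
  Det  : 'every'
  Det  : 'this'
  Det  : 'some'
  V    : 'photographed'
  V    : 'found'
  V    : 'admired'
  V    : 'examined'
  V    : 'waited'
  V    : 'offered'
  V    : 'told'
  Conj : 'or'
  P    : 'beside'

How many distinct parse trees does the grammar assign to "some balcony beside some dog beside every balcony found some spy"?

The two bracketings:
[S [NP [NP [Det some] [N balcony]] [PP [P beside] [NP [NP [Det some] [N dog]] [PP [P beside] [NP [Det every] [N balcony]]]]]] [VP [V found] [NP [Det some] [N spy]]]]
[S [NP [NP [NP [Det some] [N balcony]] [PP [P beside] [NP [Det some] [N dog]]]] [PP [P beside] [NP [Det every] [N balcony]]]] [VP [V found] [NP [Det some] [N spy]]]]
The trees differ in how a recursive rule is bracketed over the same span.

2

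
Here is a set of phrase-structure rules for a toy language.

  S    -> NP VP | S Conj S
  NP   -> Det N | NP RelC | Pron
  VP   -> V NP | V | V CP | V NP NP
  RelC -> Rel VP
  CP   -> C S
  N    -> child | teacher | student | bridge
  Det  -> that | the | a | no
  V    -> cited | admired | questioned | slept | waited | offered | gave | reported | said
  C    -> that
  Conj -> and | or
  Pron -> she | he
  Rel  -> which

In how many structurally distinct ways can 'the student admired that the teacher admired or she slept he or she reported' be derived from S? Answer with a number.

Two of the 5 distinct bracketings:
[S [NP [Det the] [N student]] [VP [V admired] [CP [C that] [S [S [NP [Det the] [N teacher]] [VP [V admired]]] [Conj or] [S [S [NP [Pron she]] [VP [V slept] [NP [Pron he]]]] [Conj or] [S [NP [Pron she]] [VP [V reported]]]]]]]]
[S [NP [Det the] [N student]] [VP [V admired] [CP [C that] [S [S [S [NP [Det the] [N teacher]] [VP [V admired]]] [Conj or] [S [NP [Pron she]] [VP [V slept] [NP [Pron he]]]]] [Conj or] [S [NP [Pron she]] [VP [V reported]]]]]]]
The trees differ in how a recursive rule is bracketed over the same span.

5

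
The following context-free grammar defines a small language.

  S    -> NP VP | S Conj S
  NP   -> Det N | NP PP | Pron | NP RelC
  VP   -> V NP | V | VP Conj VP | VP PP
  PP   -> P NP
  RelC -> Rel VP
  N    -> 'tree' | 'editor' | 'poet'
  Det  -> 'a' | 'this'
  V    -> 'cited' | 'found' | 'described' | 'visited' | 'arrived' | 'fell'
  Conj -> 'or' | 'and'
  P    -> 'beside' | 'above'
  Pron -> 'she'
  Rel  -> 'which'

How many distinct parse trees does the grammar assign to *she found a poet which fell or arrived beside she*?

6

Two of the 6 distinct bracketings:
[S [NP [Pron she]] [VP [V found] [NP [NP [NP [Det a] [N poet]] [RelC [Rel which] [VP [VP [V fell]] [Conj or] [VP [V arrived]]]]] [PP [P beside] [NP [Pron she]]]]]]
[S [NP [Pron she]] [VP [V found] [NP [NP [Det a] [N poet]] [RelC [Rel which] [VP [VP [V fell]] [Conj or] [VP [VP [V arrived]] [PP [P beside] [NP [Pron she]]]]]]]]]
The difference turns on whether NP → NP PP is used at the relevant span, versus an alternative expansion of NP.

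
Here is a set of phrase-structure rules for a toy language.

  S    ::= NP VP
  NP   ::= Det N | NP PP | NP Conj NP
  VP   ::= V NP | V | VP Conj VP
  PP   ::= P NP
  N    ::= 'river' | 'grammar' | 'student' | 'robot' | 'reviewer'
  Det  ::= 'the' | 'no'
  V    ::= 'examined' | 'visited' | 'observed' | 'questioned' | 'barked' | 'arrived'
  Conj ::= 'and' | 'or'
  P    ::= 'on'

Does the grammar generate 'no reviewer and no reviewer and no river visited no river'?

Grammatical

[S [NP [NP [Det no] [N reviewer]] [Conj and] [NP [NP [Det no] [N reviewer]] [Conj and] [NP [Det no] [N river]]]] [VP [V visited] [NP [Det no] [N river]]]]
The bracketing above is licensed at every node by one of the given productions, with S at the root.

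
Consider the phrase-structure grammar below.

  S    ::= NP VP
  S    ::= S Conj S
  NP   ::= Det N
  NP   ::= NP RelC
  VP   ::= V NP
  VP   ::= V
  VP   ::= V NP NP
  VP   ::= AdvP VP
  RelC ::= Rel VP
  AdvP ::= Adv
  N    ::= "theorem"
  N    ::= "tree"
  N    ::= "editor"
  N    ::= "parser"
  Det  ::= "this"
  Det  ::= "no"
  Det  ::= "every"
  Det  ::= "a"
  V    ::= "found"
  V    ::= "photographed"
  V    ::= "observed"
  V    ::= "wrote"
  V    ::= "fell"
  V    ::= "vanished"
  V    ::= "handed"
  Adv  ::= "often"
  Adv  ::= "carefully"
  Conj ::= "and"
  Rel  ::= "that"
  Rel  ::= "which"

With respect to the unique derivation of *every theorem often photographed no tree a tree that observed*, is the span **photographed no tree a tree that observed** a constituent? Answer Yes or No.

[S [NP [Det every] [N theorem]] [VP [AdvP [Adv often]] [VP [V photographed] [NP [Det no] [N tree]] [NP [NP [Det a] [N tree]] [RelC [Rel that] [VP [V observed]]]]]]]
The words 'photographed no tree a tree that observed' are exhaustively dominated by a single VP node (built by VP → V NP NP), so they form a constituent.

Yes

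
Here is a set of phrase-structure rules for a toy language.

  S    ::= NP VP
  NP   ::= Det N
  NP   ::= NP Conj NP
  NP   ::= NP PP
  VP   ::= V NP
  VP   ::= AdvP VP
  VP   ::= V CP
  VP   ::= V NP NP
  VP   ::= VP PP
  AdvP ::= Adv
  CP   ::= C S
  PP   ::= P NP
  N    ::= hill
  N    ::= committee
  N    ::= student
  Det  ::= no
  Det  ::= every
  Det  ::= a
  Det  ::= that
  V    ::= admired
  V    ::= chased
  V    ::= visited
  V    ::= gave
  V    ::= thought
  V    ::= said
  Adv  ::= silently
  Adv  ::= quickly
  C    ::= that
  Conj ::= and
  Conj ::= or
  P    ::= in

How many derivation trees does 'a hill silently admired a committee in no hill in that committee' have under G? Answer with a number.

9

Two of the 9 distinct bracketings:
[S [NP [Det a] [N hill]] [VP [AdvP [Adv silently]] [VP [V admired] [NP [NP [Det a] [N committee]] [PP [P in] [NP [NP [Det no] [N hill]] [PP [P in] [NP [Det that] [N committee]]]]]]]]]
[S [NP [Det a] [N hill]] [VP [AdvP [Adv silently]] [VP [V admired] [NP [NP [NP [Det a] [N committee]] [PP [P in] [NP [Det no] [N hill]]]] [PP [P in] [NP [Det that] [N committee]]]]]]]
The trees differ in how a recursive rule is bracketed over the same span.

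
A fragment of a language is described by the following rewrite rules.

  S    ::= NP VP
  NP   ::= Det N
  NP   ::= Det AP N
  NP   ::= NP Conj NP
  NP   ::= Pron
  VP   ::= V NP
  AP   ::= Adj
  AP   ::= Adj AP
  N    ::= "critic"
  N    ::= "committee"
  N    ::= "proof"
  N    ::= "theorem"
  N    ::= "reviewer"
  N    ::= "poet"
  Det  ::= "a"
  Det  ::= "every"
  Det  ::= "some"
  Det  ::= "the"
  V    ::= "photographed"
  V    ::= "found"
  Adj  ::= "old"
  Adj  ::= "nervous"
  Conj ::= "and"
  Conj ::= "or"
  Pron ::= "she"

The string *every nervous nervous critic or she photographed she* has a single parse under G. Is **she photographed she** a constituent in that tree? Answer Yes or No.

No

[S [NP [NP [Det every] [AP [Adj nervous] [AP [Adj nervous]]] [N critic]] [Conj or] [NP [Pron she]]] [VP [V photographed] [NP [Pron she]]]]
The smallest constituent containing 'she photographed she' is the S spanning 'every nervous nervous critic or she photographed she'; no single node in the tree dominates exactly the given words.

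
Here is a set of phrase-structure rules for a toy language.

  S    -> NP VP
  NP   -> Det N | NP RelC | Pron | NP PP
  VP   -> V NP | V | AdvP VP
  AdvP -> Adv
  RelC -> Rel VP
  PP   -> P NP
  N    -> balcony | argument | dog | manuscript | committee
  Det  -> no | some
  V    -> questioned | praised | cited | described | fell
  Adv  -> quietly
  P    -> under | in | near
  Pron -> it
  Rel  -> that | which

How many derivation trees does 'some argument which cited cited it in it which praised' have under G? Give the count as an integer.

The two bracketings:
[S [NP [NP [Det some] [N argument]] [RelC [Rel which] [VP [V cited]]]] [VP [V cited] [NP [NP [NP [Pron it]] [PP [P in] [NP [Pron it]]]] [RelC [Rel which] [VP [V praised]]]]]]
[S [NP [NP [Det some] [N argument]] [RelC [Rel which] [VP [V cited]]]] [VP [V cited] [NP [NP [Pron it]] [PP [P in] [NP [NP [Pron it]] [RelC [Rel which] [VP [V praised]]]]]]]]
The trees differ in how a recursive rule is bracketed over the same span.

2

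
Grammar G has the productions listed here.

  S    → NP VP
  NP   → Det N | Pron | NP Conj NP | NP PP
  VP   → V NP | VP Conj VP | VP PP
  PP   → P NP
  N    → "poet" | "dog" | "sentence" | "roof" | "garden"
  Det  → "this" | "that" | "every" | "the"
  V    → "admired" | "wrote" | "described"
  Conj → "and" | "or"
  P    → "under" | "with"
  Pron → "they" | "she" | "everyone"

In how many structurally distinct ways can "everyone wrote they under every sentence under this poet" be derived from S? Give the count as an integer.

5

Two of the 5 distinct bracketings:
[S [NP [Pron everyone]] [VP [V wrote] [NP [NP [Pron they]] [PP [P under] [NP [NP [Det every] [N sentence]] [PP [P under] [NP [Det this] [N poet]]]]]]]]
[S [NP [Pron everyone]] [VP [V wrote] [NP [NP [NP [Pron they]] [PP [P under] [NP [Det every] [N sentence]]]] [PP [P under] [NP [Det this] [N poet]]]]]]
The trees differ in how a recursive rule is bracketed over the same span.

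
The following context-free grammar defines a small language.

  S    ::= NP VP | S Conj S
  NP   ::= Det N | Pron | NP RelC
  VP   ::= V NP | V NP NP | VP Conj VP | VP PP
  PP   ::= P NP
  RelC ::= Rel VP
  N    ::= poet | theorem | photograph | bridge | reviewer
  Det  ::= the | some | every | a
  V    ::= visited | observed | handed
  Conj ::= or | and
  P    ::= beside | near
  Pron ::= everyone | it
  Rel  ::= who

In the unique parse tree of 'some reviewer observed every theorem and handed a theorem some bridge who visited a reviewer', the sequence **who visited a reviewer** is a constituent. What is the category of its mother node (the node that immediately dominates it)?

NP

S
  NP
    Det: some
    N: reviewer
  VP
    VP
      V: observed
      NP
        Det: every
        N: theorem
    Conj: and
    VP
      V: handed
      NP
        Det: a
        N: theorem
      NP
        NP
          Det: some
          N: bridge
        RelC
          Rel: who
          VP
            V: visited
            NP
              Det: a
              N: reviewer
The span 'who visited a reviewer' is the RelC node built by RelC → Rel VP.
Its mother is the NP built by NP → NP RelC.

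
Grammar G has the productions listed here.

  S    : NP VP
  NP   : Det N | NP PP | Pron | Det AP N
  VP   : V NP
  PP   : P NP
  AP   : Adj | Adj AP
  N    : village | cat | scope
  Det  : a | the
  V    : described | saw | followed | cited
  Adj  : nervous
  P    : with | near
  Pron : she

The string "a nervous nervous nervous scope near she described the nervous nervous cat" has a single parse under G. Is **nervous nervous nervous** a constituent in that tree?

Yes

[S [NP [NP [Det a] [AP [Adj nervous] [AP [Adj nervous] [AP [Adj nervous]]]] [N scope]] [PP [P near] [NP [Pron she]]]] [VP [V described] [NP [Det the] [AP [Adj nervous] [AP [Adj nervous]]] [N cat]]]]
The words 'nervous nervous nervous' are exhaustively dominated by a single AP node (built by AP → Adj AP), so they form a constituent.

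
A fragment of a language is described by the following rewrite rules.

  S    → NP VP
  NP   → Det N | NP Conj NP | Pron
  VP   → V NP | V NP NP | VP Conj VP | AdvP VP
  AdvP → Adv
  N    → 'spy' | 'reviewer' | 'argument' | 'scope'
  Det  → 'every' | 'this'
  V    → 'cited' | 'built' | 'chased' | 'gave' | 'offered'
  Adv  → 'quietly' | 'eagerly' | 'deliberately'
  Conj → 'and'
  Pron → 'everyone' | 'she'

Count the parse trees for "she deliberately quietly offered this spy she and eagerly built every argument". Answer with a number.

Two of the 3 distinct bracketings:
[S [NP [Pron she]] [VP [VP [AdvP [Adv deliberately]] [VP [AdvP [Adv quietly]] [VP [V offered] [NP [Det this] [N spy]] [NP [Pron she]]]]] [Conj and] [VP [AdvP [Adv eagerly]] [VP [V built] [NP [Det every] [N argument]]]]]]
[S [NP [Pron she]] [VP [AdvP [Adv deliberately]] [VP [VP [AdvP [Adv quietly]] [VP [V offered] [NP [Det this] [N spy]] [NP [Pron she]]]] [Conj and] [VP [AdvP [Adv eagerly]] [VP [V built] [NP [Det every] [N argument]]]]]]]
The trees differ in how a recursive rule is bracketed over the same span.

3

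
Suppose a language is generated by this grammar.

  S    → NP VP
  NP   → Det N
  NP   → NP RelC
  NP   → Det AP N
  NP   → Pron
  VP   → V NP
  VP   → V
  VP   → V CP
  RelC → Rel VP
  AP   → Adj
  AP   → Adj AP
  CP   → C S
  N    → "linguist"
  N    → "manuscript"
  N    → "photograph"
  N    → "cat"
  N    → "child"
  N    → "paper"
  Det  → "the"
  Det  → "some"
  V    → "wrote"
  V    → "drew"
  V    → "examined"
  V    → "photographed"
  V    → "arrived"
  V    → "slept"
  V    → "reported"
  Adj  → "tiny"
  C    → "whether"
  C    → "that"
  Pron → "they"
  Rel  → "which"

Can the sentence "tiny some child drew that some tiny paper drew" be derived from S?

An Adj word can never sit immediately before a Det word in any string this grammar generates, so the substring 'tiny some' rules out a derivation.

Ungrammatical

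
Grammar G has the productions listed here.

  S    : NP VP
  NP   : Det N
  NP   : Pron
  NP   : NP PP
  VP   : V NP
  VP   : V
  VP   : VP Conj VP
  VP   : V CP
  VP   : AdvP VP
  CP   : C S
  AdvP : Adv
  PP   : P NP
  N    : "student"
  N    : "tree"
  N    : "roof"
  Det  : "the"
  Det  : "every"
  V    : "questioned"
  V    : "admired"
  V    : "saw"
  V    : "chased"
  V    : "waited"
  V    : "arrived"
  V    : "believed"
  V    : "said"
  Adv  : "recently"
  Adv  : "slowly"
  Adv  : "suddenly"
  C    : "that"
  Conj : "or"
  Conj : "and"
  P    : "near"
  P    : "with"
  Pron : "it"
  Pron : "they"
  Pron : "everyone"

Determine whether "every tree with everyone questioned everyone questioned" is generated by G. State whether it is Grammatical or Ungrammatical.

Ungrammatical

For S → NP VP, every NP-prefix leaves a non-VP remainder: after 'every tree' the remainder is not a VP; after 'every tree with everyone' the remainder is not a VP.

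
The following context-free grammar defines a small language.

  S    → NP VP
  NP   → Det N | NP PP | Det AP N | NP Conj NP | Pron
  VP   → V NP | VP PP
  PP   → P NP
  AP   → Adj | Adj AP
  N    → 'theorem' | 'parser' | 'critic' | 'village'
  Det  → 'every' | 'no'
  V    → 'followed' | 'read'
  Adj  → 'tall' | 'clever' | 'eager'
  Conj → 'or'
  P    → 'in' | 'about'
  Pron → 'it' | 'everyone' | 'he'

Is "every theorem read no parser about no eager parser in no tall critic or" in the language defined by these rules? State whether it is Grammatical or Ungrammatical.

For S → NP VP, the only prefix that parses as NP is 'every theorem', but the remainder 'read no parser about no eager parser in no tall critic or' is not a VP under these rules.

Ungrammatical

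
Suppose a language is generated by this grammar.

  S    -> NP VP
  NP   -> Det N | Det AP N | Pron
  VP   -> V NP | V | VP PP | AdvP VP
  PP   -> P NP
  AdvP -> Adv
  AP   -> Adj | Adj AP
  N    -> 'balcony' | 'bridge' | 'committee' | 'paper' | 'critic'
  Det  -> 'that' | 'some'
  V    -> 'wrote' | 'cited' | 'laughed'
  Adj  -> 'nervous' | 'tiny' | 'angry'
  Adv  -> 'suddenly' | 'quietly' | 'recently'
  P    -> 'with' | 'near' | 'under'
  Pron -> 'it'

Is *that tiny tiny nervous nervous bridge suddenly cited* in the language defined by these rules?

Grammatical

[S [NP [Det that] [AP [Adj tiny] [AP [Adj tiny] [AP [Adj nervous] [AP [Adj nervous]]]]] [N bridge]] [VP [AdvP [Adv suddenly]] [VP [V cited]]]]
Every word is introduced by a lexical rule and the phrasal rules combine the resulting categories into a single S.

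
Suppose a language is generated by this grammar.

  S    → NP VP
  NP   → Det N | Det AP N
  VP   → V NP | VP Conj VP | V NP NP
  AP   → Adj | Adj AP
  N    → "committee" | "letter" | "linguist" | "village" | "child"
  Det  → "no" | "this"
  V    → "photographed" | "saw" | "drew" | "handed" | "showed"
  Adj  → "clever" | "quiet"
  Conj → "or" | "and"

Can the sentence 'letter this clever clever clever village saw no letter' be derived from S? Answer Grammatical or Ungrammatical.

Ungrammatical

For S → NP VP, no prefix of the string parses as an NP.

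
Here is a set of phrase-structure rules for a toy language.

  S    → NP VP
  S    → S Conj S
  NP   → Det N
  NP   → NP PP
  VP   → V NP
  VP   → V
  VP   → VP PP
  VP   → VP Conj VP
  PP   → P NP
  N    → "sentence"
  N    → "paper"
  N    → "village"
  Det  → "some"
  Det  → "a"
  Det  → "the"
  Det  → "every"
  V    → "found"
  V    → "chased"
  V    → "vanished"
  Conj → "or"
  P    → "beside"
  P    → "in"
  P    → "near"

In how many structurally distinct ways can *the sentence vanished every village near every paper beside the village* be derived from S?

Two of the 5 distinct bracketings:
[S [NP [Det the] [N sentence]] [VP [V vanished] [NP [NP [Det every] [N village]] [PP [P near] [NP [NP [Det every] [N paper]] [PP [P beside] [NP [Det the] [N village]]]]]]]]
[S [NP [Det the] [N sentence]] [VP [V vanished] [NP [NP [NP [Det every] [N village]] [PP [P near] [NP [Det every] [N paper]]]] [PP [P beside] [NP [Det the] [N village]]]]]]
The trees differ in how a recursive rule is bracketed over the same span.

5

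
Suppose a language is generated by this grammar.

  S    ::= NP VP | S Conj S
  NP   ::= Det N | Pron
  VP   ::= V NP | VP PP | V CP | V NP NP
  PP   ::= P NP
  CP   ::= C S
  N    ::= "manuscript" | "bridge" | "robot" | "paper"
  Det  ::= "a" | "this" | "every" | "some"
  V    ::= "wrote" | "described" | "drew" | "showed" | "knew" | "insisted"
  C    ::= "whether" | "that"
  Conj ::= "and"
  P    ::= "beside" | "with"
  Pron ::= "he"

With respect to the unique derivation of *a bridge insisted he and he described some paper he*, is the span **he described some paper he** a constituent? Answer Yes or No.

Yes

[S [S [NP [Det a] [N bridge]] [VP [V insisted] [NP [Pron he]]]] [Conj and] [S [NP [Pron he]] [VP [V described] [NP [Det some] [N paper]] [NP [Pron he]]]]]
The words 'he described some paper he' are exhaustively dominated by a single S node (built by S → NP VP), so they form a constituent.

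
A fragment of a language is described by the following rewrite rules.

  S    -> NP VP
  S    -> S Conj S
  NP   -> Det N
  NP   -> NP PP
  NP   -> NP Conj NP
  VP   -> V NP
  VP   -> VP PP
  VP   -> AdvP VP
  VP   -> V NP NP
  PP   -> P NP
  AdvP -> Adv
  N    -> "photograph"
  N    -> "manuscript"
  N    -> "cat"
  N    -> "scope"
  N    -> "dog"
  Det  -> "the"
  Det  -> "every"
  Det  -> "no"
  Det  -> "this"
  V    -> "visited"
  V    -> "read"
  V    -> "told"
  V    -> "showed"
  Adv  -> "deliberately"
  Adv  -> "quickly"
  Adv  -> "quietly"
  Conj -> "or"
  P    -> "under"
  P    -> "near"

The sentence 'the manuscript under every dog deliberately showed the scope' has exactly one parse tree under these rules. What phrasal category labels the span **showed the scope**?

VP

S
  NP
    NP
      Det: the
      N: manuscript
    PP
      P: under
      NP
        Det: every
        N: dog
  VP
    AdvP
      Adv: deliberately
    VP
      V: showed
      NP
        Det: the
        N: scope
The span 'showed the scope' is the VP node built by VP → V NP.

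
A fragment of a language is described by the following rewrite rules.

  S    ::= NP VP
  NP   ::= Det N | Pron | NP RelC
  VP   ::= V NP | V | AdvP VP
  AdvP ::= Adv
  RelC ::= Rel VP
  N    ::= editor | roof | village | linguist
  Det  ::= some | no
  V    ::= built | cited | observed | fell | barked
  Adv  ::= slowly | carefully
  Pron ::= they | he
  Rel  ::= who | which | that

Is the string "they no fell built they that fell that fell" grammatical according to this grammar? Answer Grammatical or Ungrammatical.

Ungrammatical

A Pron word can never sit immediately before a Det word in any string this grammar generates, so the substring 'they no' rules out a derivation.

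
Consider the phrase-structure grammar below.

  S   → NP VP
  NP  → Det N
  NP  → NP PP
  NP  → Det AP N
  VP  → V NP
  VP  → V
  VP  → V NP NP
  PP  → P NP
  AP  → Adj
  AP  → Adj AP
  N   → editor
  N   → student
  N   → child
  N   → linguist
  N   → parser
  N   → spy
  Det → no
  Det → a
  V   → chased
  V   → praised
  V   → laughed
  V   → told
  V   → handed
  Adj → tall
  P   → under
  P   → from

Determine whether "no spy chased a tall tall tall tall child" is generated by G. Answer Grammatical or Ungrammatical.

Grammatical

[S [NP [Det no] [N spy]] [VP [V chased] [NP [Det a] [AP [Adj tall] [AP [Adj tall] [AP [Adj tall] [AP [Adj tall]]]]] [N child]]]]
The bracketing above is licensed at every node by one of the given productions, with S at the root.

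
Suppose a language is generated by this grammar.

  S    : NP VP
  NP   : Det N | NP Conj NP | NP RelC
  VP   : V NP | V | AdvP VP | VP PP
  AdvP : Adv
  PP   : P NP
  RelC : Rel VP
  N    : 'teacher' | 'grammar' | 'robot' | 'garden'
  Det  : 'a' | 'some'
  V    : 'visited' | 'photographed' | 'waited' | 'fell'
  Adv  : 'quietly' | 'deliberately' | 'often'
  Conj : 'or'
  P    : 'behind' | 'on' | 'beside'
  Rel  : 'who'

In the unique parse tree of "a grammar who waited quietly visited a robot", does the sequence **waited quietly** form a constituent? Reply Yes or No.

[S [NP [NP [Det a] [N grammar]] [RelC [Rel who] [VP [V waited]]]] [VP [AdvP [Adv quietly]] [VP [V visited] [NP [Det a] [N robot]]]]]
The smallest constituent containing 'waited quietly' is the S spanning 'a grammar who waited quietly visited a robot'; no single node in the tree dominates exactly the given words.

No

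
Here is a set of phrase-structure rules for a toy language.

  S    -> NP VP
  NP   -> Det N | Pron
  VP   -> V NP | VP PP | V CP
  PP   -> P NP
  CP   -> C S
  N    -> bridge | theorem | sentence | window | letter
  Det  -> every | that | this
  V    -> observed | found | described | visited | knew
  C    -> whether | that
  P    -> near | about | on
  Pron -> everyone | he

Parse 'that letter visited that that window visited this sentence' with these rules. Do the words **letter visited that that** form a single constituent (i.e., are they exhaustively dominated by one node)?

No

[S [NP [Det that] [N letter]] [VP [V visited] [CP [C that] [S [NP [Det that] [N window]] [VP [V visited] [NP [Det this] [N sentence]]]]]]]
The smallest constituent containing 'letter visited that that' is the S spanning 'that letter visited that that window visited this sentence'; no single node in the tree dominates exactly the given words.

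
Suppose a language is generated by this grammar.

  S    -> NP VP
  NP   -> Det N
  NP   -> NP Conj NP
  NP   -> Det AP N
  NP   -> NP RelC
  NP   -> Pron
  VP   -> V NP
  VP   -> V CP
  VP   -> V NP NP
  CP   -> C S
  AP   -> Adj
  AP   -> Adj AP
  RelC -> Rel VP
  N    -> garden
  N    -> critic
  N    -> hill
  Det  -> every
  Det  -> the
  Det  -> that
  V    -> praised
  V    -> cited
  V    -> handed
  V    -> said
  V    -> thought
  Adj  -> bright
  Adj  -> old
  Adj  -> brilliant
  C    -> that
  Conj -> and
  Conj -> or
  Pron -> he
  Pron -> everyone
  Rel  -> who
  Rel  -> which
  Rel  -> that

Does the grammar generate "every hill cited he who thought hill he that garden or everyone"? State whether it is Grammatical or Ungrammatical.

A V word can never sit immediately before an N word in any string this grammar generates, so the substring 'thought hill' rules out a derivation.

Ungrammatical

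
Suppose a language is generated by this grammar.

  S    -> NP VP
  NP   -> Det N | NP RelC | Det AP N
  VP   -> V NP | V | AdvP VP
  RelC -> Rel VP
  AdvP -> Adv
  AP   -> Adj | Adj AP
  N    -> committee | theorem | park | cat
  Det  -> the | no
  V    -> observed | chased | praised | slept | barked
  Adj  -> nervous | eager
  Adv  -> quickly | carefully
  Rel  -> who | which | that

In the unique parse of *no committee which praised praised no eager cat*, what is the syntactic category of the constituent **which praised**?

S
  NP
    NP
      Det: no
      N: committee
    RelC
      Rel: which
      VP
        V: praised
  VP
    V: praised
    NP
      Det: no
      AP
        Adj: eager
      N: cat
The span 'which praised' is the RelC node built by RelC → Rel VP.

RelC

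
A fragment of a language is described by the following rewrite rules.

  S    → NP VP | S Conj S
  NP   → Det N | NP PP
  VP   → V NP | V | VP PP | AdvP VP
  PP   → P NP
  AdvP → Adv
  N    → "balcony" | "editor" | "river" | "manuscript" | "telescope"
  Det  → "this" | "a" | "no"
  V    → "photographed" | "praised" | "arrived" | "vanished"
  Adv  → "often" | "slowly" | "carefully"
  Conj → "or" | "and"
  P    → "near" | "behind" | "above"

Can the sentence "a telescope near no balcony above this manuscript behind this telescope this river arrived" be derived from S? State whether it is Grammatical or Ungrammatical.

Ungrammatical

An N word can never sit immediately before a Det word in any string this grammar generates, so the substring 'telescope this' rules out a derivation.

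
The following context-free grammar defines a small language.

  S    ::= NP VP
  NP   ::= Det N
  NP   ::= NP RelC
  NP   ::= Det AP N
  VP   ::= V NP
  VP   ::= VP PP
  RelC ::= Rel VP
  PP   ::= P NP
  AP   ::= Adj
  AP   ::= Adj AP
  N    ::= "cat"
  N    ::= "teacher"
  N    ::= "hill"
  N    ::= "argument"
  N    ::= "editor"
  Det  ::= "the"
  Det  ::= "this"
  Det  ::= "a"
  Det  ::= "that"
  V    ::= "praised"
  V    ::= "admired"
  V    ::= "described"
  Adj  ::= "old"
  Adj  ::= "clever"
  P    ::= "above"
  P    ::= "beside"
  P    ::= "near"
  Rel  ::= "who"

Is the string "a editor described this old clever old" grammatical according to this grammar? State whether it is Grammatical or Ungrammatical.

For S → NP VP, the only prefix that parses as NP is 'a editor', but the remainder 'described this old clever old' is not a VP under these rules.

Ungrammatical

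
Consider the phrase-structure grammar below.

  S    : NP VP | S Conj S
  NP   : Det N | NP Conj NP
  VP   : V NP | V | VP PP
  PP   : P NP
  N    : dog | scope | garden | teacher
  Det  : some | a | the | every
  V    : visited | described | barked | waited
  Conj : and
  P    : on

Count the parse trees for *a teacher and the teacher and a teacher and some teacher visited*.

Two of the 5 distinct bracketings:
[S [NP [NP [Det a] [N teacher]] [Conj and] [NP [NP [Det the] [N teacher]] [Conj and] [NP [NP [Det a] [N teacher]] [Conj and] [NP [Det some] [N teacher]]]]] [VP [V visited]]]
[S [NP [NP [Det a] [N teacher]] [Conj and] [NP [NP [NP [Det the] [N teacher]] [Conj and] [NP [Det a] [N teacher]]] [Conj and] [NP [Det some] [N teacher]]]] [VP [V visited]]]
The trees differ in how a recursive rule is bracketed over the same span.

5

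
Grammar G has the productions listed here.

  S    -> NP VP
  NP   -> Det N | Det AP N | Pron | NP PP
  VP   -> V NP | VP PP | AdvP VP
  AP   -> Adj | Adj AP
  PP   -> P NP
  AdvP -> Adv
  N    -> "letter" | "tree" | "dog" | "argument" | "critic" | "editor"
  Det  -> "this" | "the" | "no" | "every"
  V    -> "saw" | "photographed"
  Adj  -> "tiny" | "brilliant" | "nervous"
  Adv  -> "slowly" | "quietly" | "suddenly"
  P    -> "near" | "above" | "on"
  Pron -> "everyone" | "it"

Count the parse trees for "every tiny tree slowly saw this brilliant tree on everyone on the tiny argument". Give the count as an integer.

Two of the 9 distinct bracketings:
[S [NP [Det every] [AP [Adj tiny]] [N tree]] [VP [VP [AdvP [Adv slowly]] [VP [V saw] [NP [Det this] [AP [Adj brilliant]] [N tree]]]] [PP [P on] [NP [NP [Pron everyone]] [PP [P on] [NP [Det the] [AP [Adj tiny]] [N argument]]]]]]]
[S [NP [Det every] [AP [Adj tiny]] [N tree]] [VP [VP [VP [AdvP [Adv slowly]] [VP [V saw] [NP [Det this] [AP [Adj brilliant]] [N tree]]]] [PP [P on] [NP [Pron everyone]]]] [PP [P on] [NP [Det the] [AP [Adj tiny]] [N argument]]]]]
The difference turns on whether NP → NP PP is used at the relevant span, versus an alternative expansion of NP.

9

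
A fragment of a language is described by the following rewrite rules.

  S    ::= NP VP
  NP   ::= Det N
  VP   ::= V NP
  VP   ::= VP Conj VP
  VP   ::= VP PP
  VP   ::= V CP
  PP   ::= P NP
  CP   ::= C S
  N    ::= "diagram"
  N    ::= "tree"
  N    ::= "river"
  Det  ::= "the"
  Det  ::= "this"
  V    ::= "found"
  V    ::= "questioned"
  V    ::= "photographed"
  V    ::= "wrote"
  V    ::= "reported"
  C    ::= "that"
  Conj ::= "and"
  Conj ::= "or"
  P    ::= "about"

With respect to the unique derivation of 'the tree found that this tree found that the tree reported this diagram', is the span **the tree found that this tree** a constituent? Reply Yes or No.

[S [NP [Det the] [N tree]] [VP [V found] [CP [C that] [S [NP [Det this] [N tree]] [VP [V found] [CP [C that] [S [NP [Det the] [N tree]] [VP [V reported] [NP [Det this] [N diagram]]]]]]]]]]
The smallest constituent containing 'the tree found that this tree' is the S spanning 'the tree found that this tree found that the tree reported this diagram'; no single node in the tree dominates exactly the given words.

No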